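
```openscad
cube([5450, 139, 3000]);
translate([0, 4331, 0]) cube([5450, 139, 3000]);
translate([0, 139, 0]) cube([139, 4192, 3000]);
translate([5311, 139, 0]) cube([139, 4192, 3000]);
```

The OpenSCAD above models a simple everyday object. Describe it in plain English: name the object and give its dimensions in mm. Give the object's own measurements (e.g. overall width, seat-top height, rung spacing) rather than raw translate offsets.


The wall frame of a small rectangular building: four walls, each 3000 mm tall and 139 mm thick, enclosing a footprint 5450 mm (x) by 4470 mm (y) outside-to-outside, with no floor or roof. The front and back walls (the −y and +y sides) span the full width; the two side walls fit between them.


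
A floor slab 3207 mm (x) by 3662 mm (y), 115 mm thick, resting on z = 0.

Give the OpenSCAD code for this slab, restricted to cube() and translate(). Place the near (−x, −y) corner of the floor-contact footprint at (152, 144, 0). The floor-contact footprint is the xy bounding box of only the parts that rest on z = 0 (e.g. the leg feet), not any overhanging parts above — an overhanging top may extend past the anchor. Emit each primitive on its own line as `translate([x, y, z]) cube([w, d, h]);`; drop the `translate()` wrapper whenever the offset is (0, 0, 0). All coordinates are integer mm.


translate([152, 144, 0]) cube([3207, 3662, 115]);


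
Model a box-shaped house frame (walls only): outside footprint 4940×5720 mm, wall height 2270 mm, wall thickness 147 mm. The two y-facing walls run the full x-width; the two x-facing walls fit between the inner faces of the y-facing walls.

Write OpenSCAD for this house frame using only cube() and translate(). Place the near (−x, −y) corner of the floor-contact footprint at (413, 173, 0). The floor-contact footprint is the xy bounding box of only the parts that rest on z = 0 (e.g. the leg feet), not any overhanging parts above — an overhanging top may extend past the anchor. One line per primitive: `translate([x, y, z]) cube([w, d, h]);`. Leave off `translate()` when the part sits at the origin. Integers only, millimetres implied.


translate([413, 173, 0]) cube([4940, 147, 2270]);
translate([413, 5746, 0]) cube([4940, 147, 2270]);
translate([413, 320, 0]) cube([147, 5426, 2270]);
translate([5206, 320, 0]) cube([147, 5426, 2270]);


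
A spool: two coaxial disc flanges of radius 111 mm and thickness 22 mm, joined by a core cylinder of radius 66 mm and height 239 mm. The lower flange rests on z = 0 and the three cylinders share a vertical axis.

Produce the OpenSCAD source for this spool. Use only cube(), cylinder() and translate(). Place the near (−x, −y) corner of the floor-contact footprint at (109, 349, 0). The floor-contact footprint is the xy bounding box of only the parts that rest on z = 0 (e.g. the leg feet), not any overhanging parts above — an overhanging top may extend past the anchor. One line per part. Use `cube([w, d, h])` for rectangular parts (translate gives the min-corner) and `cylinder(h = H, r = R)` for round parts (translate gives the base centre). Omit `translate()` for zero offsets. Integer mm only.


translate([220, 460, 0]) cylinder(h = 22, r = 111);
translate([220, 460, 22]) cylinder(h = 239, r = 66);
translate([220, 460, 261]) cylinder(h = 22, r = 111);


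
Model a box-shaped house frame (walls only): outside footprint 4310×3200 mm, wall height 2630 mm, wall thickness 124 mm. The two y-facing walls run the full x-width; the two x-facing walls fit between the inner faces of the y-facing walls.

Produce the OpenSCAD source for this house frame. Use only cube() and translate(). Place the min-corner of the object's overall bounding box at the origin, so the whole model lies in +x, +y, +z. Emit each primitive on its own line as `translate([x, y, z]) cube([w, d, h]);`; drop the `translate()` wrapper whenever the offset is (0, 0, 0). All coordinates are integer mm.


cube([4310, 124, 2630]);
translate([0, 3076, 0]) cube([4310, 124, 2630]);
translate([0, 124, 0]) cube([124, 2952, 2630]);
translate([4186, 124, 0]) cube([124, 2952, 2630]);


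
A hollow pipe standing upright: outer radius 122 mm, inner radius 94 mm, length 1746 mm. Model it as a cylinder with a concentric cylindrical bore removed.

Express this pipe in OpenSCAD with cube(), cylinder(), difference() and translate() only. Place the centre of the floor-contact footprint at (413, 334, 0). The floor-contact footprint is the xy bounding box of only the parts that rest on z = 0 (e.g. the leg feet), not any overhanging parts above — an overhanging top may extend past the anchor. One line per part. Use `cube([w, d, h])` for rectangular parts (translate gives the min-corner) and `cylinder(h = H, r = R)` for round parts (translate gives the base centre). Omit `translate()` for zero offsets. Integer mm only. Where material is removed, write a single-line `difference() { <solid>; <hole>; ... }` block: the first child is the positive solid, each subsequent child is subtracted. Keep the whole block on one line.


difference() { translate([413, 334, 0]) cylinder(h = 1746, r = 122); translate([413, 334, 0]) cylinder(h = 1746, r = 94); }


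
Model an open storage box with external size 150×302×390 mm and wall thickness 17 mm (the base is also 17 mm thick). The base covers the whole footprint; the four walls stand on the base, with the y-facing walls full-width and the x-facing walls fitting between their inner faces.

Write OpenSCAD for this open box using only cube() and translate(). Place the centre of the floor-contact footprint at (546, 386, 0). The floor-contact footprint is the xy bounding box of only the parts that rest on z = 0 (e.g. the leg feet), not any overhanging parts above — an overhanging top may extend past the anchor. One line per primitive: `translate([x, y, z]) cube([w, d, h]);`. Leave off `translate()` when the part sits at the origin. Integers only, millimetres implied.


translate([471, 235, 0]) cube([150, 302, 17]);
translate([471, 235, 17]) cube([150, 17, 373]);
translate([471, 520, 17]) cube([150, 17, 373]);
translate([471, 252, 17]) cube([17, 268, 373]);
translate([604, 252, 17]) cube([17, 268, 373]);


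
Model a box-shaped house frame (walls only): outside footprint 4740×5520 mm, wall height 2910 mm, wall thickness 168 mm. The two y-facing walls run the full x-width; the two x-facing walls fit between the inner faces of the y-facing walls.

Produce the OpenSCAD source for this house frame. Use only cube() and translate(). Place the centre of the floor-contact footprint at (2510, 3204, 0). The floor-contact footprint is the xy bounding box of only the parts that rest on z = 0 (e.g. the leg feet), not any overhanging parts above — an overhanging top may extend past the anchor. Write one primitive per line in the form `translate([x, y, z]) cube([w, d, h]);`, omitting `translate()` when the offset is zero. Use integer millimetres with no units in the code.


translate([140, 444, 0]) cube([4740, 168, 2910]);
translate([140, 5796, 0]) cube([4740, 168, 2910]);
translate([140, 612, 0]) cube([168, 5184, 2910]);
translate([4712, 612, 0]) cube([168, 5184, 2910]);


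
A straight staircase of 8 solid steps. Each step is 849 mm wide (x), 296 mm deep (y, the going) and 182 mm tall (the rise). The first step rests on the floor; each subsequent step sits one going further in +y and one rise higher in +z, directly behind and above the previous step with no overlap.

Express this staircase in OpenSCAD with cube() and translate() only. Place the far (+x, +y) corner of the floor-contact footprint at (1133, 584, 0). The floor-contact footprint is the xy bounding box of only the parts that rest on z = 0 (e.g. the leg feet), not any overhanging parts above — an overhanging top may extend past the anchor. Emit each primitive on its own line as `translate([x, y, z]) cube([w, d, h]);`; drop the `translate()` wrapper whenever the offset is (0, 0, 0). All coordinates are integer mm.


translate([284, 288, 0]) cube([849, 296, 182]);
translate([284, 584, 182]) cube([849, 296, 182]);
translate([284, 880, 364]) cube([849, 296, 182]);
translate([284, 1176, 546]) cube([849, 296, 182]);
translate([284, 1472, 728]) cube([849, 296, 182]);
translate([284, 1768, 910]) cube([849, 296, 182]);
translate([284, 2064, 1092]) cube([849, 296, 182]);
translate([284, 2360, 1274]) cube([849, 296, 182]);


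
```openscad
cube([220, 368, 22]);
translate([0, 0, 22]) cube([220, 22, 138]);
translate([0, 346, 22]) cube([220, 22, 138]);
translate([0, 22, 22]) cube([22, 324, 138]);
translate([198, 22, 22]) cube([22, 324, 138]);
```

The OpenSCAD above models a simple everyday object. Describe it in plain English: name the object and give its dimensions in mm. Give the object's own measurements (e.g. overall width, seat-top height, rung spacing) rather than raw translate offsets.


An open-topped rectangular box: outside dimensions 220×368×160 mm, with a uniform wall and base thickness of 22 mm. The base is a full 220×368 slab on the floor; four walls sit on top of the base. The front and back walls (the −y and +y sides) span the full width; the two side walls fit between them.


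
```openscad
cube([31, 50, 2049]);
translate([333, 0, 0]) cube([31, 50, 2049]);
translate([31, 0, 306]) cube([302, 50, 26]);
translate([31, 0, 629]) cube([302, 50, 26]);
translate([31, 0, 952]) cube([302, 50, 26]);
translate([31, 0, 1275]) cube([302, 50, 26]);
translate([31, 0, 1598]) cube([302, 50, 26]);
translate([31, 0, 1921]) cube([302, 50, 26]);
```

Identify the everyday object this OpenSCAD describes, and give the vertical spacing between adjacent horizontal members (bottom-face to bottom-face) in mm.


A ladder. The rung spacing is 323 mm.

Two tall 31×50 posts with 6 short bars between them — a ladder. Adjacent rungs sit at z = 306 and z = 629, so the spacing is 629 − 306 = 323 mm.


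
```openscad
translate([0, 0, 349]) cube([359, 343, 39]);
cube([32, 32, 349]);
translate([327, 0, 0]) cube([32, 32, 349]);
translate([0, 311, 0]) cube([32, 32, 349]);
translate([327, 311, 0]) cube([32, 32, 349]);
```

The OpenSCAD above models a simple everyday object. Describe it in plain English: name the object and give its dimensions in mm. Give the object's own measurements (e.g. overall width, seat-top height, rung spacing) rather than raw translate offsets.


A simple wooden stool: a rectangular seat 359 mm (x) by 343 mm (y), 39 mm thick, top face at z = 388 mm, on four square legs, each 32×32 mm in cross-section. The legs rest on z = 0, each flush with a corner of the seat.


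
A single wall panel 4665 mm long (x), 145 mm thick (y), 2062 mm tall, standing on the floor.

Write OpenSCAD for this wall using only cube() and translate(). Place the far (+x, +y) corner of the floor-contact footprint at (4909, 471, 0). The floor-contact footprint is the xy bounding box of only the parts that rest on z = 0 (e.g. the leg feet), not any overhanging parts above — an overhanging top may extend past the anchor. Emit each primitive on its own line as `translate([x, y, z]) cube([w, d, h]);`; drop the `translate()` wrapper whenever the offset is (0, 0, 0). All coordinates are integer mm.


translate([244, 326, 0]) cube([4665, 145, 2062]);


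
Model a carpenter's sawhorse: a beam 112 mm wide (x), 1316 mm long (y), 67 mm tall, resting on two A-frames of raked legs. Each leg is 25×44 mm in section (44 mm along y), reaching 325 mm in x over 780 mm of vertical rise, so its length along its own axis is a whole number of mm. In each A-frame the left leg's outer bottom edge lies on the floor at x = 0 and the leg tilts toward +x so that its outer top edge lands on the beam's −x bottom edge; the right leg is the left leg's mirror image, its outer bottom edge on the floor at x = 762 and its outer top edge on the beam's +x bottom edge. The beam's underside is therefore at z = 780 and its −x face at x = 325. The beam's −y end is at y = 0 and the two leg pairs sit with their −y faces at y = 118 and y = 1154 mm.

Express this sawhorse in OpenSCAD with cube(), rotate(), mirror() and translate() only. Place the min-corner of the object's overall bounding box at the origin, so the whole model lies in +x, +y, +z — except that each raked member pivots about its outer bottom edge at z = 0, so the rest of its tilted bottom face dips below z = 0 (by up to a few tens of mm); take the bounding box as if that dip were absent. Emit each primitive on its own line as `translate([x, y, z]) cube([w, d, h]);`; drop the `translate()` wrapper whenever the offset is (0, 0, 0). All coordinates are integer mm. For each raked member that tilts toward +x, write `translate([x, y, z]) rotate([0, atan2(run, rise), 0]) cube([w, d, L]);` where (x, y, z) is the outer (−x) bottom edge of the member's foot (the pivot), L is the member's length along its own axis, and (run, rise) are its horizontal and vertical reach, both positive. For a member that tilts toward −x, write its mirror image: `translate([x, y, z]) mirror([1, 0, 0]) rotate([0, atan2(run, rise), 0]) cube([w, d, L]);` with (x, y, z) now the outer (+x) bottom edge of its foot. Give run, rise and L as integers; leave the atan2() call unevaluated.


translate([325, 0, 780]) cube([112, 1316, 67]);
translate([0, 118, 0]) rotate([0, atan2(325, 780), 0]) cube([25, 44, 845]);
translate([762, 118, 0]) mirror([1, 0, 0]) rotate([0, atan2(325, 780), 0]) cube([25, 44, 845]);
translate([0, 1154, 0]) rotate([0, atan2(325, 780), 0]) cube([25, 44, 845]);
translate([762, 1154, 0]) mirror([1, 0, 0]) rotate([0, atan2(325, 780), 0]) cube([25, 44, 845]);


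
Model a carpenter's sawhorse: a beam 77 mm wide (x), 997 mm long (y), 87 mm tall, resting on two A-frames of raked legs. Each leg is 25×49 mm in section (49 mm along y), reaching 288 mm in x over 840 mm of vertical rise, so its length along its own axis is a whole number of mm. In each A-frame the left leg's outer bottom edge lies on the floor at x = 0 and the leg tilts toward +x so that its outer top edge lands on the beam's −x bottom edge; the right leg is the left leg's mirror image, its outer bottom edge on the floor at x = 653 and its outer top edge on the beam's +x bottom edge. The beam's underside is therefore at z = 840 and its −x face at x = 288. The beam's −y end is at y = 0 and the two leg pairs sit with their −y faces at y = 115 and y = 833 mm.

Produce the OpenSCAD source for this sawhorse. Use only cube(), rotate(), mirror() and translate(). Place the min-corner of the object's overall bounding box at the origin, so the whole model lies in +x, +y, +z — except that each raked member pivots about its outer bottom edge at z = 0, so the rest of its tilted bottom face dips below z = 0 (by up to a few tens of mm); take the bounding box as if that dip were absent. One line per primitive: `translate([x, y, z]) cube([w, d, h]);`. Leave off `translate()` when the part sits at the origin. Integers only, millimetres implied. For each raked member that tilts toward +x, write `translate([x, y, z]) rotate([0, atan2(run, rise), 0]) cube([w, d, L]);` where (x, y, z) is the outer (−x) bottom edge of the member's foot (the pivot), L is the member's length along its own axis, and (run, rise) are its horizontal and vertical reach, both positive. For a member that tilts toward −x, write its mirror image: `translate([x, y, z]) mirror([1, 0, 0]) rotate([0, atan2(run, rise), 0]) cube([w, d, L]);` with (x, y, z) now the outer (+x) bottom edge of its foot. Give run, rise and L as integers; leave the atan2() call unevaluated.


translate([288, 0, 840]) cube([77, 997, 87]);
translate([0, 115, 0]) rotate([0, atan2(288, 840), 0]) cube([25, 49, 888]);
translate([653, 115, 0]) mirror([1, 0, 0]) rotate([0, atan2(288, 840), 0]) cube([25, 49, 888]);
translate([0, 833, 0]) rotate([0, atan2(288, 840), 0]) cube([25, 49, 888]);
translate([653, 833, 0]) mirror([1, 0, 0]) rotate([0, atan2(288, 840), 0]) cube([25, 49, 888]);


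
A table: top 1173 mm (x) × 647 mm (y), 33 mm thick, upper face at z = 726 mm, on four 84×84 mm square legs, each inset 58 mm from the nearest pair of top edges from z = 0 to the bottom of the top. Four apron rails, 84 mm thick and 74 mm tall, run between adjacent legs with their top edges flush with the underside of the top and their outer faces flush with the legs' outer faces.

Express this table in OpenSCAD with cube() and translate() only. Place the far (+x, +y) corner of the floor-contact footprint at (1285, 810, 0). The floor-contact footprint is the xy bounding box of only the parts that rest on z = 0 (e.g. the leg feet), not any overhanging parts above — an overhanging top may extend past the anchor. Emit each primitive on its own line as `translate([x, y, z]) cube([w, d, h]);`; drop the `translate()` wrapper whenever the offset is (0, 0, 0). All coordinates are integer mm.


translate([170, 221, 693]) cube([1173, 647, 33]);
translate([228, 279, 0]) cube([84, 84, 693]);
translate([1201, 279, 0]) cube([84, 84, 693]);
translate([228, 726, 0]) cube([84, 84, 693]);
translate([1201, 726, 0]) cube([84, 84, 693]);
translate([312, 279, 619]) cube([889, 84, 74]);
translate([312, 726, 619]) cube([889, 84, 74]);
translate([228, 363, 619]) cube([84, 363, 74]);
translate([1201, 363, 619]) cube([84, 363, 74]);


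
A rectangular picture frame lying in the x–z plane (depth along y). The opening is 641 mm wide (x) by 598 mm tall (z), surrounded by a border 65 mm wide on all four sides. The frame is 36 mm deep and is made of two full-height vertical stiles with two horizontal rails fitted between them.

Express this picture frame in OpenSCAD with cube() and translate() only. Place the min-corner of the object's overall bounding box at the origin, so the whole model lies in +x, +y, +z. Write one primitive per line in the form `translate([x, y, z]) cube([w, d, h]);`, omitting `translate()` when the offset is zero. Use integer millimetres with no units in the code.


cube([65, 36, 728]);
translate([706, 0, 0]) cube([65, 36, 728]);
translate([65, 0, 0]) cube([641, 36, 65]);
translate([65, 0, 663]) cube([641, 36, 65]);


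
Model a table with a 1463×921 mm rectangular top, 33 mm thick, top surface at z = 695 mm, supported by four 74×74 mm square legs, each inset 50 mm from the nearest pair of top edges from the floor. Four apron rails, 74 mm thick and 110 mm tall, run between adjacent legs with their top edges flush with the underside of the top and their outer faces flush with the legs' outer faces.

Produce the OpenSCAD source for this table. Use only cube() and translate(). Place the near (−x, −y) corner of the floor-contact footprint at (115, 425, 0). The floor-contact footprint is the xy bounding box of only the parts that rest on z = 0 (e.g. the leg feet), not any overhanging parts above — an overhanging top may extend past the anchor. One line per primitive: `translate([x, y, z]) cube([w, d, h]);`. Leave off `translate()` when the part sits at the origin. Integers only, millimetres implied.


translate([65, 375, 662]) cube([1463, 921, 33]);
translate([115, 425, 0]) cube([74, 74, 662]);
translate([1404, 425, 0]) cube([74, 74, 662]);
translate([115, 1172, 0]) cube([74, 74, 662]);
translate([1404, 1172, 0]) cube([74, 74, 662]);
translate([189, 425, 552]) cube([1215, 74, 110]);
translate([189, 1172, 552]) cube([1215, 74, 110]);
translate([115, 499, 552]) cube([74, 673, 110]);
translate([1404, 499, 552]) cube([74, 673, 110]);


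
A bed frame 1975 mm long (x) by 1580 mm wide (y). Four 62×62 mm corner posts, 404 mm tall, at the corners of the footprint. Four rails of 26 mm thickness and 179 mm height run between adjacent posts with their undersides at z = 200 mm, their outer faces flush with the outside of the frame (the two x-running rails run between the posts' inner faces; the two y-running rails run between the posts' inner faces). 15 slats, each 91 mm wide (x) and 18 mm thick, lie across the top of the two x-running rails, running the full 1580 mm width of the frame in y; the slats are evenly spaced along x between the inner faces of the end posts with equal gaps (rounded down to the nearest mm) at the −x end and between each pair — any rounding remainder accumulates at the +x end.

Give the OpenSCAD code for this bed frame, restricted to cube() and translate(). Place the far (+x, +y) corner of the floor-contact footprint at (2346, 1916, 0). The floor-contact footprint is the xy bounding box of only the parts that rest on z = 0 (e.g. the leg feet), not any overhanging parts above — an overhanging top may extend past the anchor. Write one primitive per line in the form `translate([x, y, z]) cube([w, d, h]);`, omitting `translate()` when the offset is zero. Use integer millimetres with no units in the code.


translate([371, 336, 0]) cube([62, 62, 404]);
translate([371, 1854, 0]) cube([62, 62, 404]);
translate([2284, 336, 0]) cube([62, 62, 404]);
translate([2284, 1854, 0]) cube([62, 62, 404]);
translate([433, 336, 200]) cube([1851, 26, 179]);
translate([433, 1890, 200]) cube([1851, 26, 179]);
translate([371, 398, 200]) cube([26, 1456, 179]);
translate([2320, 398, 200]) cube([26, 1456, 179]);
translate([463, 336, 379]) cube([91, 1580, 18]);
translate([584, 336, 379]) cube([91, 1580, 18]);
translate([705, 336, 379]) cube([91, 1580, 18]);
translate([826, 336, 379]) cube([91, 1580, 18]);
translate([947, 336, 379]) cube([91, 1580, 18]);
translate([1068, 336, 379]) cube([91, 1580, 18]);
translate([1189, 336, 379]) cube([91, 1580, 18]);
translate([1310, 336, 379]) cube([91, 1580, 18]);
translate([1431, 336, 379]) cube([91, 1580, 18]);
translate([1552, 336, 379]) cube([91, 1580, 18]);
translate([1673, 336, 379]) cube([91, 1580, 18]);
translate([1794, 336, 379]) cube([91, 1580, 18]);
translate([1915, 336, 379]) cube([91, 1580, 18]);
translate([2036, 336, 379]) cube([91, 1580, 18]);
translate([2157, 336, 379]) cube([91, 1580, 18]);


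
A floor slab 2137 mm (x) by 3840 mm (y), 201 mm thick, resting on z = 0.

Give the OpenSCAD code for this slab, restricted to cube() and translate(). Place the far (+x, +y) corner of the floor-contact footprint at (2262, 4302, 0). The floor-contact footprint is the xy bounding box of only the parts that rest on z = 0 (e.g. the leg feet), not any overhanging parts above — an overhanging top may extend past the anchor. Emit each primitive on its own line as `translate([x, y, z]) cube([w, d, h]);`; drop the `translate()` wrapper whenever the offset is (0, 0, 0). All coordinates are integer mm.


translate([125, 462, 0]) cube([2137, 3840, 201]);


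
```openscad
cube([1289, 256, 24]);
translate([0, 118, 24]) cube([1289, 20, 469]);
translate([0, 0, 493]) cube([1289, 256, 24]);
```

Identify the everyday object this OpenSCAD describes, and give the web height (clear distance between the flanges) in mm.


An I-beam. The web height is 469 mm.

Two wide flanges with a thin centred web — an I-beam. Overall 517 mm minus two 24 mm flanges gives a web of 517 − 2·24 = 469 mm.


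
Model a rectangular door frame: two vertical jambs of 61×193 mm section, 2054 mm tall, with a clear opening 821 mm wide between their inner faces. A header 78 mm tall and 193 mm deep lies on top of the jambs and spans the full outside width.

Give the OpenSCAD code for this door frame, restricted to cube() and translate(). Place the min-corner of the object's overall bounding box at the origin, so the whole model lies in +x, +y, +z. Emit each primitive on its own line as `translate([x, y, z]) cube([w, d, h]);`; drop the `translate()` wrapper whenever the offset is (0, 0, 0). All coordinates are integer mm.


cube([61, 193, 2054]);
translate([882, 0, 0]) cube([61, 193, 2054]);
translate([0, 0, 2054]) cube([943, 193, 78]);


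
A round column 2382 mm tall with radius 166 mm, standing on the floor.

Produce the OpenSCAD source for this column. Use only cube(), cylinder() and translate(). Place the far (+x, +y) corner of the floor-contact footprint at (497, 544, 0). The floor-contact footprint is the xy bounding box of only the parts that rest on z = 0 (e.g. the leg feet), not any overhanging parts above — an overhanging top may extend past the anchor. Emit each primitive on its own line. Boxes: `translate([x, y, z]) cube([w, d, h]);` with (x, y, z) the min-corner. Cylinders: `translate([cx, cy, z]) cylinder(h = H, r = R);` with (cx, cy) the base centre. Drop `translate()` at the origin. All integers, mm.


translate([331, 378, 0]) cylinder(h = 2382, r = 166);


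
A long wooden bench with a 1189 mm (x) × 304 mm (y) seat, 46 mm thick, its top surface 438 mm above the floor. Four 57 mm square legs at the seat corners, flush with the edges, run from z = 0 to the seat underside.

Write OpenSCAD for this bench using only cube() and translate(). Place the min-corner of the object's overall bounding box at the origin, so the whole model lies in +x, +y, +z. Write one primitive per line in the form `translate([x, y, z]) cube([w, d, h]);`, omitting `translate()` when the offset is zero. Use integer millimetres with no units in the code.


// leg_h = 438 − 46 = 392
translate([0, 0, 392]) cube([1189, 304, 46]);
cube([57, 57, 392]);
translate([0, 247, 0]) cube([57, 57, 392]);
translate([1132, 0, 0]) cube([57, 57, 392]);
translate([1132, 247, 0]) cube([57, 57, 392]);


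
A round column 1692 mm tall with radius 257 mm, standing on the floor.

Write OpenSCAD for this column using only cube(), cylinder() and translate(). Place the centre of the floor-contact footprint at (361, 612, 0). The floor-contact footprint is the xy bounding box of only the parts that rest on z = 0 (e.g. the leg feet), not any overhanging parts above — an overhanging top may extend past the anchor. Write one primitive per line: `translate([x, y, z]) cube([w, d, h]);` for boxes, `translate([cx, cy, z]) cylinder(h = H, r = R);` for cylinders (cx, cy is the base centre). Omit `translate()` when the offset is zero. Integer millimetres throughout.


translate([361, 612, 0]) cylinder(h = 1692, r = 257);


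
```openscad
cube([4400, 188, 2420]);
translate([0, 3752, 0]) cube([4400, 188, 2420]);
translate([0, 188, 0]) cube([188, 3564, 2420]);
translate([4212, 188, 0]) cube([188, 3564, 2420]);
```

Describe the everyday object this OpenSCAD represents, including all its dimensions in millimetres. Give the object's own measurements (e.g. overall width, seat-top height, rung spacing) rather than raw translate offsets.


The wall frame of a small rectangular building: four walls, each 2420 mm tall and 188 mm thick, enclosing a footprint 4400 mm (x) by 3940 mm (y) outside-to-outside, with no floor or roof. The front and back walls (the −y and +y sides) span the full width; the two side walls fit between them.


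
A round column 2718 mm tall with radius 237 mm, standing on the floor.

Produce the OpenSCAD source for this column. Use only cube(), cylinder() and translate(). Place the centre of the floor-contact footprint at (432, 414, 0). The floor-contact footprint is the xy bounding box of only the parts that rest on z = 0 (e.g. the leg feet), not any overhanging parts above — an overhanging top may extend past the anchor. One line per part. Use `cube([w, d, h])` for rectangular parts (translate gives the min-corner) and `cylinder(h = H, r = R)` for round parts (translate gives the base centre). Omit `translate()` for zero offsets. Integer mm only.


translate([432, 414, 0]) cylinder(h = 2718, r = 237);


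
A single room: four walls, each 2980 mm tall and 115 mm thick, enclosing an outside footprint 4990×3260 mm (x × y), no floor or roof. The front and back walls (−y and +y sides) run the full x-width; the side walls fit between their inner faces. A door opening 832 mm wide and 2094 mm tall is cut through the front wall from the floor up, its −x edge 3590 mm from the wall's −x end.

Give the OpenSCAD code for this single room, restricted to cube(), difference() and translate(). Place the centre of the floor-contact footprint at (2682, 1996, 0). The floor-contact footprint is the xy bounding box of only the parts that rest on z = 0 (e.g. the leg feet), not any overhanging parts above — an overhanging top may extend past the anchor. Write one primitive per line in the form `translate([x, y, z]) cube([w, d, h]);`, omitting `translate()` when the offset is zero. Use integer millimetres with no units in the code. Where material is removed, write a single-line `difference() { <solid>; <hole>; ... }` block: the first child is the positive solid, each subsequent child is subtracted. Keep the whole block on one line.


difference() { translate([187, 366, 0]) cube([4990, 115, 2980]); translate([3777, 366, 0]) cube([832, 115, 2094]); }
translate([187, 3511, 0]) cube([4990, 115, 2980]);
translate([187, 481, 0]) cube([115, 3030, 2980]);
translate([5062, 481, 0]) cube([115, 3030, 2980]);


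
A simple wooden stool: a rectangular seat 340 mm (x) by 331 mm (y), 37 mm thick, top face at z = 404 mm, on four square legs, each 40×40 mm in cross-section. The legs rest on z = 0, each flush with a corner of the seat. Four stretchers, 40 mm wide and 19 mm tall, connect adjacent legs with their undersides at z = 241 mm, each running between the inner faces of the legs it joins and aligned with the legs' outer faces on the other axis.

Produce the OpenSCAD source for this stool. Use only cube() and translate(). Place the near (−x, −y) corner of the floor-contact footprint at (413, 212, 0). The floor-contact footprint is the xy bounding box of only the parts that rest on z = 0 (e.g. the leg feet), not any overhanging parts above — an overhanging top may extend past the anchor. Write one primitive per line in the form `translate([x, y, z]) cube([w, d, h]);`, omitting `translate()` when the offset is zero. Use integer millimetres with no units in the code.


translate([413, 212, 367]) cube([340, 331, 37]);
translate([413, 212, 0]) cube([40, 40, 367]);
translate([713, 212, 0]) cube([40, 40, 367]);
translate([413, 503, 0]) cube([40, 40, 367]);
translate([713, 503, 0]) cube([40, 40, 367]);
translate([453, 212, 241]) cube([260, 40, 19]);
translate([453, 503, 241]) cube([260, 40, 19]);
translate([413, 252, 241]) cube([40, 251, 19]);
translate([713, 252, 241]) cube([40, 251, 19]);


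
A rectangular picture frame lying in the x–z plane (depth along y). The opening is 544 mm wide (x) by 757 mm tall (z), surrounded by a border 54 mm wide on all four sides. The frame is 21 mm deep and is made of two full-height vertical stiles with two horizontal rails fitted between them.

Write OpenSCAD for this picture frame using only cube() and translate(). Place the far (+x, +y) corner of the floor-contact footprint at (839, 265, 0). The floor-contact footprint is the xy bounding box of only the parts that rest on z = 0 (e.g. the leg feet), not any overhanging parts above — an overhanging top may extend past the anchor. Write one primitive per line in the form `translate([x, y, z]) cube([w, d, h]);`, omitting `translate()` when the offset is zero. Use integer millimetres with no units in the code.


translate([187, 244, 0]) cube([54, 21, 865]);
translate([785, 244, 0]) cube([54, 21, 865]);
translate([241, 244, 0]) cube([544, 21, 54]);
translate([241, 244, 811]) cube([544, 21, 54]);


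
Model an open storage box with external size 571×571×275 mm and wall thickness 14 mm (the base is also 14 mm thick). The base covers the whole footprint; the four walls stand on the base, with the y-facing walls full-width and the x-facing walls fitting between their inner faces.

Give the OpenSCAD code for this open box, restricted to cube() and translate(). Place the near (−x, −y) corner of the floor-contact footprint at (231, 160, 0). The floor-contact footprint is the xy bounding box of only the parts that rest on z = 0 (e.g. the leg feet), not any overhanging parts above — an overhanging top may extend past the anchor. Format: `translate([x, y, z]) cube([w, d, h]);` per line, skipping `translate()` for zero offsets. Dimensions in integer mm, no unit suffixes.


translate([231, 160, 0]) cube([571, 571, 14]);
translate([231, 160, 14]) cube([571, 14, 261]);
translate([231, 717, 14]) cube([571, 14, 261]);
translate([231, 174, 14]) cube([14, 543, 261]);
translate([788, 174, 14]) cube([14, 543, 261]);


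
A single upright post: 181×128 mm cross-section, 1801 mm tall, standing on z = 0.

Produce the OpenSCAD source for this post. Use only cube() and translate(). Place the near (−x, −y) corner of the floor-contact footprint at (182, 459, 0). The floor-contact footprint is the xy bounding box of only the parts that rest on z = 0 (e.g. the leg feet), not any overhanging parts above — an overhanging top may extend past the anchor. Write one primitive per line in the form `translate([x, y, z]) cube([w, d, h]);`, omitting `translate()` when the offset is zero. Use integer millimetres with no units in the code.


translate([182, 459, 0]) cube([181, 128, 1801]);


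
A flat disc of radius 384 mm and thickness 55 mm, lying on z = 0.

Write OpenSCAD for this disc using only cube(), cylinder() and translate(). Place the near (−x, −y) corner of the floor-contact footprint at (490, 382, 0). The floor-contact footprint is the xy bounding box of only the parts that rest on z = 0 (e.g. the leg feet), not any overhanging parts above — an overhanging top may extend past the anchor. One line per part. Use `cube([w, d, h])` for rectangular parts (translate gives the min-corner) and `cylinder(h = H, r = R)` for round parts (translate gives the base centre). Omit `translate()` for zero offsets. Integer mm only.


translate([874, 766, 0]) cylinder(h = 55, r = 384);


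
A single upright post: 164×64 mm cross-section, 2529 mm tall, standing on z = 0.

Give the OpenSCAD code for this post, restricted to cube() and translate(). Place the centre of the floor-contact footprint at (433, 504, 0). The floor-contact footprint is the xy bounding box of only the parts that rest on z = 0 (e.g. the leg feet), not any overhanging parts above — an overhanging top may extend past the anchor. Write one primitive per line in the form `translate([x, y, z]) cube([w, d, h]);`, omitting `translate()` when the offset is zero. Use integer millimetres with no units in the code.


translate([351, 472, 0]) cube([164, 64, 2529]);


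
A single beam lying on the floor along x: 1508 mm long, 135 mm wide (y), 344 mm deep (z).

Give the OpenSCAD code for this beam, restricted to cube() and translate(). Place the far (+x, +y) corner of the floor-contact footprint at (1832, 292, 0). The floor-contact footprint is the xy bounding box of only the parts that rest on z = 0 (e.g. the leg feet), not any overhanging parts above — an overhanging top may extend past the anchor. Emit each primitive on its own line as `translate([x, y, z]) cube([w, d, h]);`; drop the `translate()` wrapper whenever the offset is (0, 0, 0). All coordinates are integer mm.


translate([324, 157, 0]) cube([1508, 135, 344]);


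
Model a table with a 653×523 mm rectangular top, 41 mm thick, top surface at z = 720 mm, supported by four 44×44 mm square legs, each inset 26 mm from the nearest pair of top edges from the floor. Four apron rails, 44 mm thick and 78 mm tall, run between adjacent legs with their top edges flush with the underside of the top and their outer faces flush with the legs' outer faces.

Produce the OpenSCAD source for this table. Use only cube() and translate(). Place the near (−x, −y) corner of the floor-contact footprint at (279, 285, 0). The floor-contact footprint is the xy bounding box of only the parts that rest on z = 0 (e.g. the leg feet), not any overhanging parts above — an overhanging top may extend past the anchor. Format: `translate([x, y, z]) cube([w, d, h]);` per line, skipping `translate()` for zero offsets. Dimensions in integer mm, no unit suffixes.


translate([253, 259, 679]) cube([653, 523, 41]);
translate([279, 285, 0]) cube([44, 44, 679]);
translate([836, 285, 0]) cube([44, 44, 679]);
translate([279, 712, 0]) cube([44, 44, 679]);
translate([836, 712, 0]) cube([44, 44, 679]);
translate([323, 285, 601]) cube([513, 44, 78]);
translate([323, 712, 601]) cube([513, 44, 78]);
translate([279, 329, 601]) cube([44, 383, 78]);
translate([836, 329, 601]) cube([44, 383, 78]);


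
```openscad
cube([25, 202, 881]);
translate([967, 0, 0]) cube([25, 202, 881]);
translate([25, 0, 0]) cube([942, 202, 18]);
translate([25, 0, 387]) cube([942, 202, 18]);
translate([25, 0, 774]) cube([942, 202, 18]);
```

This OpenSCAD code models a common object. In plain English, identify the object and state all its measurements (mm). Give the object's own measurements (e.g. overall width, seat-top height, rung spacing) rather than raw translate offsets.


An open bookshelf. Two side panels, each 25 mm thick, 202 mm deep and 881 mm tall, stand 992 mm apart (outside-to-outside). Between them sit 3 shelves, each 18 mm thick and 202 mm deep, spanning the full gap between the sides. The bottom shelf rests on the floor (its underside at z = 0) and the clear gap between one shelf's top and the next shelf's underside is 369 mm.


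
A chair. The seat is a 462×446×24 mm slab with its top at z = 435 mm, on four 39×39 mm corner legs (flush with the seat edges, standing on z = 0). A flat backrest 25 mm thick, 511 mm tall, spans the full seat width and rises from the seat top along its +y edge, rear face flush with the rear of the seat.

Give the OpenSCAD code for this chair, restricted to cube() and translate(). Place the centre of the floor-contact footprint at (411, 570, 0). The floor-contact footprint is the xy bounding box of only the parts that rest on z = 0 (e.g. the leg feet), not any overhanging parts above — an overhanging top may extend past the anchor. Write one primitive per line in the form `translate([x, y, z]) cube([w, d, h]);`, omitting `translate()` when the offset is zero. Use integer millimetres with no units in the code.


translate([180, 347, 411]) cube([462, 446, 24]);
translate([180, 347, 0]) cube([39, 39, 411]);
translate([603, 347, 0]) cube([39, 39, 411]);
translate([180, 754, 0]) cube([39, 39, 411]);
translate([603, 754, 0]) cube([39, 39, 411]);
translate([180, 768, 435]) cube([462, 25, 511]);


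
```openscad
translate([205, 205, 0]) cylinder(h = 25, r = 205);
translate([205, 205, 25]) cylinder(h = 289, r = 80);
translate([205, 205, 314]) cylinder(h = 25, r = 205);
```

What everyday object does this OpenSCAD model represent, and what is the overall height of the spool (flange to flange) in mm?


A spool. The overall height is 339 mm.

Three coaxial cylinders, large–small–large — a spool. Two 25 mm flanges and a 289 mm core give 25 + 289 + 25 = 339 mm.


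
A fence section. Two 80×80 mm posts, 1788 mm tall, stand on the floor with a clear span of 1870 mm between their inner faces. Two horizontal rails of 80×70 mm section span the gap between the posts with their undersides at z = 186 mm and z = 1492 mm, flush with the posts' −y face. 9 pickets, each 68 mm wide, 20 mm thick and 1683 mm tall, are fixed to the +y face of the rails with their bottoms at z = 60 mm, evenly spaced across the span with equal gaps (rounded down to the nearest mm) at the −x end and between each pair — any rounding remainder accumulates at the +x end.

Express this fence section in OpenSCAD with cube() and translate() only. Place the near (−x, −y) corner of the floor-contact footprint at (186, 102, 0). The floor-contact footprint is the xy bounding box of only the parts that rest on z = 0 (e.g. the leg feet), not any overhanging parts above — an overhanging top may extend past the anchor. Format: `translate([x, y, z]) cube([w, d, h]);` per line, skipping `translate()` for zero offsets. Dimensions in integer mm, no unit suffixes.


translate([186, 102, 0]) cube([80, 80, 1788]);
translate([2136, 102, 0]) cube([80, 80, 1788]);
translate([266, 102, 186]) cube([1870, 80, 70]);
translate([266, 102, 1492]) cube([1870, 80, 70]);
translate([391, 182, 60]) cube([68, 20, 1683]);
translate([584, 182, 60]) cube([68, 20, 1683]);
translate([777, 182, 60]) cube([68, 20, 1683]);
translate([970, 182, 60]) cube([68, 20, 1683]);
translate([1163, 182, 60]) cube([68, 20, 1683]);
translate([1356, 182, 60]) cube([68, 20, 1683]);
translate([1549, 182, 60]) cube([68, 20, 1683]);
translate([1742, 182, 60]) cube([68, 20, 1683]);
translate([1935, 182, 60]) cube([68, 20, 1683]);
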